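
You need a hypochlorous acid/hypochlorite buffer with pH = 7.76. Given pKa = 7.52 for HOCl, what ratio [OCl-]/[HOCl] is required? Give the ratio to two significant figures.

pH = pKa + log(r) ⇒ log(r) = 7.76 − 7.52 = +0.24
r = [OCl-]/[HOCl] = 10^(+0.24) = 1.74

ratio = 1.7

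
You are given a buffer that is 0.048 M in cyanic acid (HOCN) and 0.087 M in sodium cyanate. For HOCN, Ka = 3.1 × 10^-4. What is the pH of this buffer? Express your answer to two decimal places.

pH = 3.77

pKa = −log(3.1 × 10^-4) = 3.509
Using pH = pKa + log([base]/[acid]) with [base]/[acid] = 0.087/0.048:
pH = 3.509 + (+0.258) = 3.77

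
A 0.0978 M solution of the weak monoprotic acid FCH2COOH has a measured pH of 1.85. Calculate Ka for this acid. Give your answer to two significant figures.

Ka = 2.4 × 10^-3

[H+] = 10^(-1.85) = 1.41 × 10^-2 M
At equilibrium [HA] = 0.0978 − 1.41 × 10^-2 = 8.37 × 10^-2 M
Ka = [H+][A-]/[HA] = (1.41 × 10^-2)² / 8.37 × 10^-2 = 2.4 × 10^-3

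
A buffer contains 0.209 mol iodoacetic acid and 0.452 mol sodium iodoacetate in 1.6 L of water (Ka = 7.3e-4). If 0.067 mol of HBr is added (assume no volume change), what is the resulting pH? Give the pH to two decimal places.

After neutralization: n(ICH2COOH) = 0.276 mol, n(ICH2COO-) = 0.385 mol.
pKa = −log(7.3 × 10^-4) = 3.137
pH = pKa + log(n_ICH2COO-/n_ICH2COOH) = 3.137 + log(0.385/0.276) = 3.137 + (+0.145)

pH = 3.28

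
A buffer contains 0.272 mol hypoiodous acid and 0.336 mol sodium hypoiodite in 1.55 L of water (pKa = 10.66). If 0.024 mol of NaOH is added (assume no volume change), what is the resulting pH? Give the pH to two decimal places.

pH = 10.82

After neutralization: n(HOI) = 0.248 mol, n(OI-) = 0.36 mol.
pH = pKa + log(n_OI-/n_HOI) = 10.66 + log(0.36/0.248) = 10.66 + (+0.162)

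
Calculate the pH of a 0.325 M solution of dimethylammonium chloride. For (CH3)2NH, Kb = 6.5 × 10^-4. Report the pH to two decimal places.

(CH3)2NH2+ is the conjugate acid of the weak base (CH3)2NH.
Ka = Kw/Kb = 1.0×10^-14 / 6.5 × 10^-4 = 1.54 × 10^-11
Let x = [H+] at equilibrium. Ka = x²/(0.325 − x).
Assume x ≪ 0.325: x ≈ √(1.54 × 10^-11 × 0.325) = 2.24 × 10^-6 M
Check: 0.00069% ionized — well under 5%, approximation valid.
pH = −log(2.24 × 10^-6) = 5.65

pH = 5.65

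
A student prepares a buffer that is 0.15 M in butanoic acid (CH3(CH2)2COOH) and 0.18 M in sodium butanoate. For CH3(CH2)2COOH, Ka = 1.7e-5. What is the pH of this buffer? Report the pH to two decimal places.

pKa = −log(1.7 × 10^-5) = 4.770
Using pH = pKa + log([base]/[acid]) with [base]/[acid] = 0.18/0.15:
pH = 4.770 + (+0.079) = 4.85

pH = 4.85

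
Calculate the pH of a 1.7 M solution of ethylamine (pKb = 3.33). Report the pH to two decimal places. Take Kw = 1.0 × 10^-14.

pH = 12.45

C2H5NH2 + H2O ⇌ C2H5NH3+ + OH-
Kb = 10^(−3.33) = 4.68 × 10^-4
From the ICE table, Kb = [OH-]²/(1.7 − [OH-]) = 4.68 × 10^-4.
Neglecting [OH-] in the denominator: [OH-] = √(4.68 × 10^-4 × 1.7) = 2.82 × 10^-2 M
Check: 1.7% ionized — well under 5%, approximation valid.
pOH = 1.55, so pH = 14.00 − pOH = 12.45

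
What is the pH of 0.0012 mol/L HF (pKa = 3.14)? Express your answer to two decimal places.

pH = 3.20

HF ⇌ F- + H+
Ka = 10^(−3.14) = 7.24 × 10^-4
From the ICE table, Ka = [H+]²/(0.0012 − [H+]) = 7.24 × 10^-4.
Here C₀/Ka ≈ 1.66, so the small-[H+] approximation fails. Use the quadratic:
[H+] = [−0.000724 + √(0.000724² + 3.48e-06)]/2 = 6.38 × 10^-4 M
pH = −log[H+] = −log(6.38 × 10^-4) = 3.20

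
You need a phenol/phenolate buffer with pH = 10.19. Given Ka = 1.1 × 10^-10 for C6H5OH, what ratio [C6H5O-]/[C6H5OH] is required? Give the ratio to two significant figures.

ratio = 1.7

pKa = -log(1.1 × 10^-10) = 9.959
pH = pKa + log(r) ⇒ log(r) = 10.19 − 9.959 = +0.231
r = [C6H5O-]/[C6H5OH] = 10^(+0.231) = 1.7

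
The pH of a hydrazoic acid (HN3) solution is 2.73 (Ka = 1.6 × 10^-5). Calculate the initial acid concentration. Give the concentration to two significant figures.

C₀ = 2.2 × 10^-1 M

[H+] = 10^(-2.73) = 1.86 × 10^-3 M = x
Ka = x²/(C₀ − x) ⇒ C₀ = x + x²/Ka
C₀ = 1.86 × 10^-3 + (1.86 × 10^-3)²/(1.6 × 10^-5) = 2.18 × 10^-1 M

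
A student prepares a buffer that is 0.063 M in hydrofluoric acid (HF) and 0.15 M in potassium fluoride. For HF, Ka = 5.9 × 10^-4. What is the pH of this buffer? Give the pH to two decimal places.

pKa = −log(5.9 × 10^-4) = 3.229
pH = pKa + log([A⁻]/[HA]) = 3.229 + log(0.15/0.063)
pH = 3.229 + (+0.377) = 3.61

pH = 3.61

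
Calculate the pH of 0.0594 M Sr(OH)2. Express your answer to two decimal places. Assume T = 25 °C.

pH = 13.07

Sr(OH)2 is a strong base (each formula unit releases 2 OH-); [OH-] = 0.119 M.
pOH = -log(0.119) = 0.93
pH = 14.00 - 0.93 = 13.07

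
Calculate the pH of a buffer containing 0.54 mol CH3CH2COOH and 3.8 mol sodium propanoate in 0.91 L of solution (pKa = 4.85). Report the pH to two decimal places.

Using pH = pKa + log([base]/[acid]) with [base]/[acid] = 3.8/0.54:
pH = 4.85 + (+0.847) = 5.70

pH = 5.70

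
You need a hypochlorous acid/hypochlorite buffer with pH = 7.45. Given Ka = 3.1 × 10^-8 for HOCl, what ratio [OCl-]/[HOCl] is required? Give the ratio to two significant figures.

pKa = -log(3.1 × 10^-8) = 7.509
pH = pKa + log(r) ⇒ log(r) = 7.45 − 7.509 = -0.059
r = [OCl-]/[HOCl] = 10^(-0.059) = 0.873

ratio = 0.87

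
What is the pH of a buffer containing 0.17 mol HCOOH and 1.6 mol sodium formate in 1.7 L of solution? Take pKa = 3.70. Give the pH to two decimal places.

pH = 4.67

pH = pKa + log([A⁻]/[HA]) = 3.70 + log(1.6/0.17)
pH = 3.70 + (+0.974) = 4.67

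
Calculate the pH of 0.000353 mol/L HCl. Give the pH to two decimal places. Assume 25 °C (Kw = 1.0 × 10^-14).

HCl is a strong acid and dissociates completely, so [H+] = 0.000353 M.
pH = -log(0.000353) = 3.45

pH = 3.45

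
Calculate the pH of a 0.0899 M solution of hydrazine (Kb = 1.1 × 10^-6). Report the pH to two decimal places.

pH = 10.50

N2H4 + H2O ⇌ N2H5+ + OH-
Kb = [OH-]²/(0.0899 − [OH-]) = 1.1 × 10^-6
Assume [OH-] ≪ 0.0899: [OH-] ≈ √(1.1 × 10^-6 × 0.0899) = 3.14 × 10^-4 M
Check: 0.35% ionized — well under 5%, approximation valid.
pOH = 3.50, so pH = 14.00 − pOH = 10.50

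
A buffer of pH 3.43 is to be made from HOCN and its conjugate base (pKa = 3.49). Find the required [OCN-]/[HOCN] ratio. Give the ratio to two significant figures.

ratio = 0.87

pH = pKa + log(r) ⇒ log(r) = 3.43 − 3.49 = -0.06
r = [OCN-]/[HOCN] = 10^(-0.06) = 0.871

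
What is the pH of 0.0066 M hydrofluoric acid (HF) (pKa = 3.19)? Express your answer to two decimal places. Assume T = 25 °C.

HF ⇌ F- + H+
Ka = 10^(−3.19) = 6.46 × 10^-4
Ka = [H+]²/(0.0066 − [H+]) = 6.46 × 10^-4
[H+] is not negligible relative to C₀; solve [H+]² + 0.000646·[H+] − 4.26e-06 = 0.
[H+] = [−0.000646 + √(0.000646² + 1.71e-05)]/2 = 1.77 × 10^-3 M
pH = −log[H+] = −log(1.77 × 10^-3) = 2.75

pH = 2.75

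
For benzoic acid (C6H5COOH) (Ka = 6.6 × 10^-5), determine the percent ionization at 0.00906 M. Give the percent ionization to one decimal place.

8.2%

C6H5COOH ⇌ C6H5COO- + H+; let x = [H+] at equilibrium.
Solve x² + 6.6e-05x − 5.98e-07 = 0 → x = 7.41 × 10^-4 M
% ionization = x/C₀ × 100% = 7.41 × 10^-4/0.00906 × 100% = 8.2%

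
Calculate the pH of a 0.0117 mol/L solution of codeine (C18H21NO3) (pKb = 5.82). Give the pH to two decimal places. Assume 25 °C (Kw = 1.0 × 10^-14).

pH = 10.12

C18H21NO3 + H2O ⇌ C18H22NO3+ + OH-
Kb = 10^(−5.82) = 1.51 × 10^-6
From the ICE table, Kb = x²/(0.0117 − x) = 1.51 × 10^-6.
Since Kb ≪ C₀, x ≈ √(Kb·C₀) = 1.33 × 10^-4 M.
(x/C₀ = 1.1% < 5%, so the approximation holds.)
pOH = 3.88, so pH = 14.00 − pOH = 10.12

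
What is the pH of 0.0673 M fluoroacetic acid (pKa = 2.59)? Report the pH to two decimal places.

FCH2COOH ⇌ FCH2COO- + H+
Ka = 10^(−2.59) = 2.57 × 10^-3
From the ICE table, Ka = [H+]²/(0.0673 − [H+]) = 2.57 × 10^-3.
[H+] is not negligible relative to C₀; solve [H+]² + 0.00257·[H+] − 0.000173 = 0.
[H+] = [−0.00257 + √(0.00257² + 0.000692)]/2 = 1.19 × 10^-2 M
pH = −log(1.19 × 10^-2) = 1.92

pH = 1.92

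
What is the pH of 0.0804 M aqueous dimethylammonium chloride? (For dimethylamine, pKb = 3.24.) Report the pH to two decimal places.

pH = 5.93

(CH3)2NH2+ is the conjugate acid of the weak base (CH3)2NH.
Kb = 10^(−3.24) = 5.75 × 10^-4
Ka = Kw/Kb = 1.0×10^-14 / 5.75 × 10^-4 = 1.74 × 10^-11
Let x = [H+] at equilibrium. Ka = x²/(0.0804 − x).
Neglecting x in the denominator: x = √(1.74 × 10^-11 × 0.0804) = 1.18 × 10^-6 M
(x/C₀ = 0.0015% < 5%, so the approximation holds.)
pH = −log[H+] = −log(1.18 × 10^-6) = 5.93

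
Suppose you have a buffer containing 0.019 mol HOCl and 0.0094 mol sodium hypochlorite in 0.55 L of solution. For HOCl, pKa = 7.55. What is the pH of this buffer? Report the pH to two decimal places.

pH = 7.24

Using pH = pKa + log([base]/[acid]) with [base]/[acid] = 0.0094/0.019:
pH = 7.55 + (-0.306) = 7.24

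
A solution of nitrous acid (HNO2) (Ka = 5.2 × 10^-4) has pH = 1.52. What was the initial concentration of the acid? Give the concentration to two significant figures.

[H+] = 10^(-1.52) = 3.02 × 10^-2 M = x
Ka = x²/(C₀ − x) ⇒ C₀ = x + x²/Ka
C₀ = 3.02 × 10^-2 + (3.02 × 10^-2)²/(5.2 × 10^-4) = 1.78 M

C₀ = 1.8 M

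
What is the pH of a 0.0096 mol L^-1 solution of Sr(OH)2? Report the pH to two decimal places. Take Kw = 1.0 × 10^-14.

Sr(OH)2 is a strong base (each formula unit releases 2 OH-); [OH-] = 0.0192 M.
pOH = -log(0.0192) = 1.72
pH = 14.00 - 1.72 = 12.28

pH = 12.28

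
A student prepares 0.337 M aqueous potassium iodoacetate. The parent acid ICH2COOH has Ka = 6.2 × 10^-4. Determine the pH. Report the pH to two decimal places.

ICH2COO- is the conjugate base of the weak acid ICH2COOH.
Kb = Kw/Ka = 1.0×10^-14 / 6.2 × 10^-4 = 1.61 × 10^-11
From the ICE table, Kb = [OH-]²/(0.337 − [OH-]) = 1.61 × 10^-11.
Neglecting [OH-] in the denominator: [OH-] = √(1.61 × 10^-11 × 0.337) = 2.33 × 10^-6 M
pOH = −log(2.33 × 10^-6) = 5.63; pH = 14.00 − 5.63 = 8.37

pH = 8.37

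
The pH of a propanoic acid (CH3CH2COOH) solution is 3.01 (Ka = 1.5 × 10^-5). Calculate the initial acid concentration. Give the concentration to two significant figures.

[H+] = 10^(-3.01) = 9.77 × 10^-4 M = x
Ka = x²/(C₀ − x) ⇒ C₀ = x + x²/Ka
C₀ = 9.77 × 10^-4 + (9.77 × 10^-4)²/(1.5 × 10^-5) = 6.46 × 10^-2 M

C₀ = 6.5 × 10^-2 M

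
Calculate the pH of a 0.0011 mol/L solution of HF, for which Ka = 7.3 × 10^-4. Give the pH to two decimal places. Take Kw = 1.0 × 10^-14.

pH = 3.22

HF ⇌ F- + H+
Ka = x²/(0.0011 − x) = 7.3 × 10^-4
x is not negligible relative to C₀; solve x² + 0.00073·x − 8.03e-07 = 0.
x = (−Ka + √(Ka² + 4·Ka·C₀))/2 = 6.03 × 10^-4 M
pH = −log[H+] = −log(6.03 × 10^-4) = 3.22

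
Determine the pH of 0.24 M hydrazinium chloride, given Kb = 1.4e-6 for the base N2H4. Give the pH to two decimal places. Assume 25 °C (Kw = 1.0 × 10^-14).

pH = 4.38

N2H5+ is the conjugate acid of the weak base N2H4.
Ka = Kw/Kb = 1.0×10^-14 / 1.4 × 10^-6 = 7.14 × 10^-9
Ka = x²/(0.24 − x) = 7.14 × 10^-9
Since Ka ≪ C₀, x ≈ √(Ka·C₀) = 4.14 × 10^-5 M.
pH = −log[H+] = −log(4.14 × 10^-5) = 4.38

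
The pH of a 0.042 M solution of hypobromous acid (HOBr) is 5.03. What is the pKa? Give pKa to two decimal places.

[H+] = 10^(-5.03) = 9.33 × 10^-6 M
At equilibrium [HA] = 0.042 − 9.33 × 10^-6 = 4.20 × 10^-2 M
Ka = [H+][A-]/[HA] = (9.33 × 10^-6)² / 4.20 × 10^-2 = 2.07 × 10^-9
pKa = -log(2.07 × 10^-9) = 8.68

pKa = 8.68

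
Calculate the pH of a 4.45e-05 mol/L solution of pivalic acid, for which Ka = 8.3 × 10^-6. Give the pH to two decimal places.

(CH3)3CCOOH ⇌ (CH3)3CCOO- + H+
Ka = x²/(4.45e-05 − x) = 8.3 × 10^-6
Here C₀/Ka ≈ 5.36, so the small-x approximation fails. Use the quadratic:
x = [−8.3e-06 + √(8.3e-06² + 1.48e-09)]/2 = 1.55 × 10^-5 M
pH = −log[H+] = −log(1.55 × 10^-5) = 4.81

pH = 4.81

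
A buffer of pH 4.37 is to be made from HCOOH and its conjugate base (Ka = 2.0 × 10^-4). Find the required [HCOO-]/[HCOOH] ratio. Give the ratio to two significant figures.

ratio = 4.7

pKa = -log(2.0 × 10^-4) = 3.699
pH = pKa + log(r) ⇒ log(r) = 4.37 − 3.699 = +0.671
r = [HCOO-]/[HCOOH] = 10^(+0.671) = 4.69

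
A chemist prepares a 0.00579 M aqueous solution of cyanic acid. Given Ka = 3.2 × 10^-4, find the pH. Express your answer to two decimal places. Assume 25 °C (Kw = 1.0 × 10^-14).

pH = 2.92

HOCN ⇌ OCN- + H+
Ka = x²/(0.00579 − x) = 3.2 × 10^-4
Here C₀/Ka ≈ 18.1, so the small-x approximation fails. Use the quadratic:
x = (−Ka + √(Ka² + 4·Ka·C₀))/2 = 1.21 × 10^-3 M
pH = −log(1.21 × 10^-3) = 2.92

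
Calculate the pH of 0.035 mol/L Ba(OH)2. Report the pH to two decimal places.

pH = 12.85

Ba(OH)2 is a strong base (each formula unit releases 2 OH-); [OH-] = 0.07 M.
pOH = -log(0.07) = 1.15
pH = 14.00 - 1.15 = 12.85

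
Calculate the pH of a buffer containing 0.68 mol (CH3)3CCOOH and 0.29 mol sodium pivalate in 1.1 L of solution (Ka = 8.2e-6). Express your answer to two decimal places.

pH = 4.72

pKa = −log(8.2 × 10^-6) = 5.086
Using pH = pKa + log([base]/[acid]) with [base]/[acid] = 0.29/0.68:
pH = 5.086 + (-0.370) = 4.72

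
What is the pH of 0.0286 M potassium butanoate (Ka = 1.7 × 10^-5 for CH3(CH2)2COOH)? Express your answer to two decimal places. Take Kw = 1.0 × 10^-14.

CH3(CH2)2COO- is the conjugate base of the weak acid CH3(CH2)2COOH.
Kb = Kw/Ka = 1.0×10^-14 / 1.7 × 10^-5 = 5.88 × 10^-10
Let x = [OH-] at equilibrium. Kb = x²/(0.0286 − x).
Since Kb ≪ C₀, x ≈ √(Kb·C₀) = 4.10 × 10^-6 M.
(x/C₀ = 0.014% < 5%, so the approximation holds.)
pOH = 5.39, so pH = 14.00 − pOH = 8.61

pH = 8.61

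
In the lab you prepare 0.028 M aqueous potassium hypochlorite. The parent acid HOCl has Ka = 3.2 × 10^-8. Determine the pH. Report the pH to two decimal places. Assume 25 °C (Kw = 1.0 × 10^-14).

OCl- is the conjugate base of the weak acid HOCl.
Kb = Kw/Ka = 1.0×10^-14 / 3.2 × 10^-8 = 3.12 × 10^-7
Let x = [OH-] at equilibrium. Kb = x²/(0.028 − x).
Neglecting x in the denominator: x = √(3.12 × 10^-7 × 0.028) = 9.35 × 10^-5 M
pOH = −log(9.35 × 10^-5) = 4.03; pH = 14.00 − 4.03 = 9.97

pH = 9.97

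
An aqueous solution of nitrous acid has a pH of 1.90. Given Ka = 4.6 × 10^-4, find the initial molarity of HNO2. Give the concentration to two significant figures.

C₀ = 3.6 × 10^-1 M

[H+] = 10^(-1.90) = 1.26 × 10^-2 M = x
Ka = x²/(C₀ − x) ⇒ C₀ = x + x²/Ka
C₀ = 1.26 × 10^-2 + (1.26 × 10^-2)²/(4.6 × 10^-4) = 3.58 × 10^-1 M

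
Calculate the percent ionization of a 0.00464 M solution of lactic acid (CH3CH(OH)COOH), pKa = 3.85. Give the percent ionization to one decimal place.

CH3CH(OH)COOH ⇌ CH3CH(OH)COO- + H+; let x = [H+] at equilibrium.
Ka = 10^(−3.85) = 1.41 × 10^-4
Ka = x²/(C₀ − x); solving the quadratic gives x = 7.41 × 10^-4 M.
Fraction ionized = 7.41 × 10^-4 / 0.00464 = 0.1597 → 16.0%

16.0%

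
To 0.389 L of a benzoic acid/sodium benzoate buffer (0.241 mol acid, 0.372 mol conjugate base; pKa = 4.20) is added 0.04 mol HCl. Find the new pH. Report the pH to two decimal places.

pH = 4.27

Added H+ converts C6H5COO- to C6H5COOH: C6H5COOH → 0.281 mol, C6H5COO- → 0.332 mol.
pH = pKa + log([A⁻]/[HA]) = 4.20 + log(0.332/0.281) = 4.20 +0.072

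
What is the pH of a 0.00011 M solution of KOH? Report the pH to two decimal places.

KOH is a strong base; [OH-] = 0.00011 M.
pOH = -log(0.00011) = 3.96
pH = 14.00 - 3.96 = 10.04

pH = 10.04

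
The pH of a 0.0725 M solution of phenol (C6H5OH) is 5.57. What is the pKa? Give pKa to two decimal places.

[H+] = 10^(-5.57) = 2.69 × 10^-6 M
At equilibrium [HA] = 0.0725 − 2.69 × 10^-6 = 7.25 × 10^-2 M
Ka = [H+][A-]/[HA] = (2.69 × 10^-6)² / 7.25 × 10^-2 = 9.98 × 10^-11
pKa = -log(9.98 × 10^-11) = 10.00

pKa = 10.00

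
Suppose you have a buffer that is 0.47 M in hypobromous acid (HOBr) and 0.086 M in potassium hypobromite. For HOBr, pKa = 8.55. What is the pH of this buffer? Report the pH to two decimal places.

pH = 7.81

Henderson–Hasselbalch: pH = pKa + log([OBr-]/[HOBr]) = 8.55 + log(0.086/0.47)
pH = 8.55 + (-0.738) = 7.81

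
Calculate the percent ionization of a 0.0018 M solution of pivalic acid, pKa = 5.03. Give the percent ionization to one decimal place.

6.9%

(CH3)3CCOOH ⇌ (CH3)3CCOO- + H+; let x = [H+] at equilibrium.
Ka = 10^(−5.03) = 9.33 × 10^-6
Solve x² + 9.33e-06x − 1.68e-08 = 0 → x = 1.25 × 10^-4 M
% ionization = x/C₀ × 100% = 1.25 × 10^-4/0.0018 × 100% = 6.9%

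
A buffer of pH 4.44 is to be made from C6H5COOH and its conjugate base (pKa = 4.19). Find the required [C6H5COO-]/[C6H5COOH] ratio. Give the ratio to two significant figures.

pH = pKa + log(r) ⇒ log(r) = 4.44 − 4.19 = +0.25
r = [C6H5COO-]/[C6H5COOH] = 10^(+0.25) = 1.78

ratio = 1.8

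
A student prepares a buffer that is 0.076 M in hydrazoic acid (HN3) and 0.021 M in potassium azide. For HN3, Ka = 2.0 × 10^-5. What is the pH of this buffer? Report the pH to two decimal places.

pKa = −log(2.0 × 10^-5) = 4.699
Using pH = pKa + log([base]/[acid]) with [base]/[acid] = 0.021/0.076:
pH = 4.699 + (-0.559) = 4.14

pH = 4.14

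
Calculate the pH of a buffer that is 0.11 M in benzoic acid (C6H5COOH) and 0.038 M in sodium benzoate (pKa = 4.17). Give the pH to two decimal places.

pH = 3.71

Henderson–Hasselbalch: pH = pKa + log([C6H5COO-]/[C6H5COOH]) = 4.17 + log(0.038/0.11)
pH = 4.17 + (-0.462) = 3.71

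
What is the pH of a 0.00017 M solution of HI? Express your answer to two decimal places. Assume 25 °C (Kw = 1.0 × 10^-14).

pH = 3.77

HI is a strong acid and dissociates completely, so [H+] = 0.00017 M.
pH = -log(0.00017) = 3.77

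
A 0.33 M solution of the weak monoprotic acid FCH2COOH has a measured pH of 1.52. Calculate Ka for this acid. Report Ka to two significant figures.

[H+] = 10^(-1.52) = 3.02 × 10^-2 M
At equilibrium [HA] = 0.33 − 3.02 × 10^-2 = 3.00 × 10^-1 M
Ka = [H+][A-]/[HA] = (3.02 × 10^-2)² / 3.00 × 10^-1 = 3.0 × 10^-3

Ka = 3.0 × 10^-3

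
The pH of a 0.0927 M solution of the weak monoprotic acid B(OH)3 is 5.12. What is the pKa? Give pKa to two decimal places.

[H+] = 10^(-5.12) = 7.59 × 10^-6 M
At equilibrium [HA] = 0.0927 − 7.59 × 10^-6 = 9.27 × 10^-2 M
Ka = [H+][A-]/[HA] = (7.59 × 10^-6)² / 9.27 × 10^-2 = 6.21 × 10^-10
pKa = -log(6.21 × 10^-10) = 9.21

pKa = 9.21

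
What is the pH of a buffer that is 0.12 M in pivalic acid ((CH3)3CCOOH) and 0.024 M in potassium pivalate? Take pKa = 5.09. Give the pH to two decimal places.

pH = 4.39

Henderson–Hasselbalch: pH = pKa + log([(CH3)3CCOO-]/[(CH3)3CCOOH]) = 5.09 + log(0.024/0.12)
pH = 5.09 + (-0.699) = 4.39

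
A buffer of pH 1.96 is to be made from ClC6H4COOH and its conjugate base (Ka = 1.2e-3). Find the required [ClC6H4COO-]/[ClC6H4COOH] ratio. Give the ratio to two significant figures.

pKa = -log(1.2 × 10^-3) = 2.921
pH = pKa + log(r) ⇒ log(r) = 1.96 − 2.921 = -0.961
r = [ClC6H4COO-]/[ClC6H4COOH] = 10^(-0.961) = 0.109

ratio = 0.11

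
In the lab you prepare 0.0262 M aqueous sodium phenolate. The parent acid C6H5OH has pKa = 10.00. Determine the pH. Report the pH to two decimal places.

C6H5O- is the conjugate base of the weak acid C6H5OH.
Ka = 10^(−10.00) = 1.00 × 10^-10
Kb = Kw/Ka = 1.0×10^-14 / 1.00 × 10^-10 = 1.00 × 10^-4
From the ICE table, Kb = [OH-]²/(0.0262 − [OH-]) = 1.00 × 10^-4.
The 5% rule fails; solving [OH-]² + Kb·[OH-] − Kb·C₀ = 0 exactly:
[OH-] = (−Kb + √(Kb² + 4·Kb·C₀))/2 = 1.57 × 10^-3 M
pOH = −log(1.57 × 10^-3) = 2.80; pH = 14.00 − 2.80 = 11.20

pH = 11.20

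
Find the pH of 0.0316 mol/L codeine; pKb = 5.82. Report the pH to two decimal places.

C18H21NO3 + H2O ⇌ C18H22NO3+ + OH-
Kb = 10^(−5.82) = 1.51 × 10^-6
From the ICE table, Kb = [OH-]²/(0.0316 − [OH-]) = 1.51 × 10^-6.
Since Kb ≪ C₀, [OH-] ≈ √(Kb·C₀) = 2.18 × 10^-4 M.
pOH = 3.66, so pH = 14.00 − pOH = 10.34

pH = 10.34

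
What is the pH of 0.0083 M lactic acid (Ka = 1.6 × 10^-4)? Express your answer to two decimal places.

CH3CH(OH)COOH ⇌ CH3CH(OH)COO- + H+
Let x = [H+] at equilibrium. Ka = x²/(0.0083 − x).
Here C₀/Ka ≈ 51.9, so the small-x approximation fails. Use the quadratic:
x = [−0.00016 + √(0.00016² + 5.31e-06)]/2 = 1.08 × 10^-3 M
pH = −log(1.08 × 10^-3) = 2.97

pH = 2.97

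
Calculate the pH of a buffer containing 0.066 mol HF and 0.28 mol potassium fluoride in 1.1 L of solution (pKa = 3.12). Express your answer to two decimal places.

pH = pKa + log([A⁻]/[HA]) = 3.12 + log(0.28/0.066)
pH = 3.12 + (+0.628) = 3.75

pH = 3.75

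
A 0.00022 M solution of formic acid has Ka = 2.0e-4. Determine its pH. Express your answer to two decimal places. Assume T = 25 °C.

HCOOH ⇌ HCOO- + H+
From the ICE table, Ka = [H+]²/(0.00022 − [H+]) = 2.0 × 10^-4.
[H+] is not negligible relative to C₀; solve [H+]² + 0.0002·[H+] − 4.4e-08 = 0.
[H+] = [−0.0002 + √(0.0002² + 1.76e-07)]/2 = 1.32 × 10^-4 M
pH = −log[H+] = −log(1.32 × 10^-4) = 3.88

pH = 3.88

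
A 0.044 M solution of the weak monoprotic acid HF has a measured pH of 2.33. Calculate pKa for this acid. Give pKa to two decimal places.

[H+] = 10^(-2.33) = 4.68 × 10^-3 M
At equilibrium [HA] = 0.044 − 4.68 × 10^-3 = 3.93 × 10^-2 M
Ka = [H+][A-]/[HA] = (4.68 × 10^-3)² / 3.93 × 10^-2 = 5.57 × 10^-4
pKa = -log(5.57 × 10^-4) = 3.25

pKa = 3.25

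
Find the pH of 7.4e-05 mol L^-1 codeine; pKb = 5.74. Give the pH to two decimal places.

C18H21NO3 + H2O ⇌ C18H22NO3+ + OH-
Kb = 10^(−5.74) = 1.82 × 10^-6
Kb = [OH-]²/(7.4e-05 − [OH-]) = 1.82 × 10^-6
[OH-] is not negligible relative to C₀; solve [OH-]² + 1.82e-06·[OH-] − 1.35e-10 = 0.
[OH-] = (−Kb + √(Kb² + 4·Kb·C₀))/2 = 1.07 × 10^-5 M
pOH = −log(1.07 × 10^-5) = 4.97; pH = 14.00 − 4.97 = 9.03

pH = 9.03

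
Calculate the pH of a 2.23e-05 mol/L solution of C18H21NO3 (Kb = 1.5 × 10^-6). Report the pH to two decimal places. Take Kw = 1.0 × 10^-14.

C18H21NO3 + H2O ⇌ C18H22NO3+ + OH-
From the ICE table, Kb = x²/(2.23e-05 − x) = 1.5 × 10^-6.
Here C₀/Kb ≈ 14.9, so the small-x approximation fails. Use the quadratic:
x = [−1.5e-06 + √(1.5e-06² + 1.34e-10)]/2 = 5.08 × 10^-6 M
pOH = −log(5.08 × 10^-6) = 5.29; pH = 14.00 − 5.29 = 8.71

pH = 8.71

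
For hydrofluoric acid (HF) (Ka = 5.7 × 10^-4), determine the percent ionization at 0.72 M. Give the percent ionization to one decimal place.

HF ⇌ F- + H+; let x = [H+] at equilibrium.
x ≈ √(Ka·C₀) = √(5.7 × 10^-4 × 0.72) = 2.03 × 10^-2 M
% ionization = x/C₀ × 100% = 2.03 × 10^-2/0.72 × 100% = 2.8%

2.8%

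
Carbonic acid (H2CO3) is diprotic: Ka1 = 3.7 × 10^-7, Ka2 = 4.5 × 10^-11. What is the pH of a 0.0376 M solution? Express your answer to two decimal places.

pH = 3.93

Ka1 ≫ Ka2, so treat the first dissociation as the only significant source of H+.
Ka1 = x²/(0.0376 − x) = 3.7 × 10^-7
x ≈ √(3.7 × 10^-7 × 0.0376) = 1.18 × 10^-4 M
pH = −log(1.18 × 10^-4) = 3.93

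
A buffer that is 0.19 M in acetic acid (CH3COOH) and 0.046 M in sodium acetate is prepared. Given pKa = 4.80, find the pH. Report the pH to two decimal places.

Henderson–Hasselbalch: pH = pKa + log([CH3COO-]/[CH3COOH]) = 4.80 + log(0.046/0.19)
pH = 4.80 + (-0.616) = 4.18

pH = 4.18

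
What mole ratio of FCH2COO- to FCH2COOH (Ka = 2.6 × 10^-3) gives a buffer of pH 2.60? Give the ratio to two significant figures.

ratio = 1.0

pKa = -log(2.6 × 10^-3) = 2.585
pH = pKa + log(r) ⇒ log(r) = 2.60 − 2.585 = +0.015
r = [FCH2COO-]/[FCH2COOH] = 10^(+0.015) = 1.04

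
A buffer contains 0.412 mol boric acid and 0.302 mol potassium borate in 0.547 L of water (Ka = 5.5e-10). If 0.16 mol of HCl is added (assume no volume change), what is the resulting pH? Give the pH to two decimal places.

pH = 8.65

After neutralization: n(B(OH)3) = 0.572 mol, n(B(OH)4-) = 0.142 mol.
pKa = −log(5.5 × 10^-10) = 9.260
pH = pKa + log(n_B(OH)4-/n_B(OH)3) = 9.260 + log(0.142/0.572) = 9.260 + (-0.605)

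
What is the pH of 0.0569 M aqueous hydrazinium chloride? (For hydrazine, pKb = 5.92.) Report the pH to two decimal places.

N2H5+ is the conjugate acid of the weak base N2H4.
Kb = 10^(−5.92) = 1.20 × 10^-6
Ka = Kw/Kb = 1.0×10^-14 / 1.20 × 10^-6 = 8.33 × 10^-9
Ka = x²/(0.0569 − x) = 8.33 × 10^-9
Since Ka ≪ C₀, x ≈ √(Ka·C₀) = 2.18 × 10^-5 M.
(x/C₀ = 0.038% < 5%, so the approximation holds.)
pH = −log(2.18 × 10^-5) = 4.66

pH = 4.66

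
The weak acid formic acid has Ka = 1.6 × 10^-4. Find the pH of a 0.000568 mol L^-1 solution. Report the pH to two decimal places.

HCOOH ⇌ HCOO- + H+
Ka = x²/(0.000568 − x) = 1.6 × 10^-4
Here C₀/Ka ≈ 3.55, so the small-x approximation fails. Use the quadratic:
x = (−Ka + √(Ka² + 4·Ka·C₀))/2 = 2.32 × 10^-4 M
pH = −log[H+] = −log(2.32 × 10^-4) = 3.63

pH = 3.63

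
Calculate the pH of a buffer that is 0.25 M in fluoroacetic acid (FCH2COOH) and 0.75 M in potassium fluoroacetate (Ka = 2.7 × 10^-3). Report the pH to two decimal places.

pH = 3.05

pKa = −log(2.7 × 10^-3) = 2.569
pH = pKa + log([A⁻]/[HA]) = 2.569 + log(0.75/0.25)
pH = 2.569 + (+0.477) = 3.05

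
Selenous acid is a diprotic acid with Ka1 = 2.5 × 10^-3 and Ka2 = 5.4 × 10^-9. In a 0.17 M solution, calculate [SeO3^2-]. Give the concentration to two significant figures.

5.4 × 10^-9 M

First ionization gives [H+] ≈ [HSeO3-] = 1.94 × 10^-2 M.
Second step: Ka2 = [H+][SeO3^2-]/[HSeO3-] ≈ [SeO3^2-] (since [H+] ≈ [HSeO3-]).
So [SeO3^2-] ≈ Ka2.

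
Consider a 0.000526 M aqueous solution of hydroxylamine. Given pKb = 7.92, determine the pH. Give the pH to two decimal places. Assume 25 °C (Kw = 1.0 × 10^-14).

NH2OH + H2O ⇌ NH3OH+ + OH-
Kb = 10^(−7.92) = 1.20 × 10^-8
From the ICE table, Kb = [OH-]²/(0.000526 − [OH-]) = 1.20 × 10^-8.
Neglecting [OH-] in the denominator: [OH-] = √(1.20 × 10^-8 × 0.000526) = 2.51 × 10^-6 M
([OH-]/C₀ = 0.48% < 5%, so the approximation holds.)
pOH = 5.60, so pH = 14.00 − pOH = 8.40

pH = 8.40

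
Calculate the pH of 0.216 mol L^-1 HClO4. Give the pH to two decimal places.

HClO4 is a strong acid and dissociates completely, so [H+] = 0.216 M.
pH = -log(0.216) = 0.67

pH = 0.67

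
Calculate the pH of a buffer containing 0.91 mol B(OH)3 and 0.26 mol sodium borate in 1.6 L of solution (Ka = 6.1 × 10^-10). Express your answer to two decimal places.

pKa = −log(6.1 × 10^-10) = 9.215
pH = pKa + log([A⁻]/[HA]) = 9.215 + log(0.26/0.91)
pH = 9.215 + (-0.544) = 8.67

pH = 8.67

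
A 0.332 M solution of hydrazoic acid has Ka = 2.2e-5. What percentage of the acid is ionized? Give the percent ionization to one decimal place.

HN3 ⇌ N3- + H+; let x = [H+] at equilibrium.
x ≈ √(Ka·C₀) = √(2.2 × 10^-5 × 0.332) = 2.70 × 10^-3 M
% ionization = x/C₀ × 100% = 2.70 × 10^-3/0.332 × 100% = 0.8%

0.8%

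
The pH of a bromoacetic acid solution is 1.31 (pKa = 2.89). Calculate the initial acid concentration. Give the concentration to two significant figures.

[H+] = 10^(-1.31) = 4.90 × 10^-2 M = x
Ka = 10^(−2.89) = 1.29 × 10^-3
Ka = x²/(C₀ − x) ⇒ C₀ = x + x²/Ka
C₀ = 4.90 × 10^-2 + (4.90 × 10^-2)²/(1.29 × 10^-3) = 1.91 M

C₀ = 1.9 M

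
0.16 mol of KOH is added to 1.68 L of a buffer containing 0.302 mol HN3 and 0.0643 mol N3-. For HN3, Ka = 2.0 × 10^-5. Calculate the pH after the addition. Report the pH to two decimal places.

After neutralization: n(HN3) = 0.142 mol, n(N3-) = 0.224 mol.
pKa = −log(2.0 × 10^-5) = 4.699
pH = pKa + log(n_N3-/n_HN3) = 4.699 + log(0.224/0.142) = 4.699 + (+0.198)

pH = 4.90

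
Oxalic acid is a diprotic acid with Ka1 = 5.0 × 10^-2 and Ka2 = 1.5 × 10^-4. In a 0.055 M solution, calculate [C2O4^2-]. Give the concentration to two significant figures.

1.5 × 10^-4 M

First ionization gives [H+] ≈ [HC2O4-] = 3.31 × 10^-2 M.
Second step: Ka2 = [H+][C2O4^2-]/[HC2O4-] ≈ [C2O4^2-] (since [H+] ≈ [HC2O4-]).
So [C2O4^2-] ≈ Ka2.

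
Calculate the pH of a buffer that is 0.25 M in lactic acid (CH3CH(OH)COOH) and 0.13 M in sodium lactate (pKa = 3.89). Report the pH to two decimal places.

Using pH = pKa + log([base]/[acid]) with [base]/[acid] = 0.13/0.25:
pH = 3.89 + (-0.284) = 3.61

pH = 3.61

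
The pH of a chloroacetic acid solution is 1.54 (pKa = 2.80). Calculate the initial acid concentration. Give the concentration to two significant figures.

[H+] = 10^(-1.54) = 2.88 × 10^-2 M = x
Ka = 10^(−2.80) = 1.58 × 10^-3
Ka = x²/(C₀ − x) ⇒ C₀ = x + x²/Ka
C₀ = 2.88 × 10^-2 + (2.88 × 10^-2)²/(1.58 × 10^-3) = 5.54 × 10^-1 M

C₀ = 5.5 × 10^-1 M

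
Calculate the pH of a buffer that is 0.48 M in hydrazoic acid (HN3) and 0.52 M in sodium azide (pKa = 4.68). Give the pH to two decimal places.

Henderson–Hasselbalch: pH = pKa + log([N3-]/[HN3]) = 4.68 + log(0.52/0.48)
pH = 4.68 + (+0.035) = 4.71

pH = 4.71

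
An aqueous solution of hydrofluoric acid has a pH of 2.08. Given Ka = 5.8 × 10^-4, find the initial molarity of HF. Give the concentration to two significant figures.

[H+] = 10^(-2.08) = 8.32 × 10^-3 M = x
Ka = x²/(C₀ − x) ⇒ C₀ = x + x²/Ka
C₀ = 8.32 × 10^-3 + (8.32 × 10^-3)²/(5.8 × 10^-4) = 1.28 × 10^-1 M

C₀ = 1.3 × 10^-1 M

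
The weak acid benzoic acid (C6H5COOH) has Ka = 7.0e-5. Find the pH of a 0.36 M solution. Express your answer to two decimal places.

pH = 2.30

C6H5COOH ⇌ C6H5COO- + H+
From the ICE table, Ka = x²/(0.36 − x) = 7.0 × 10^-5.
Neglecting x in the denominator: x = √(7.0 × 10^-5 × 0.36) = 5.02 × 10^-3 M
(x/C₀ = 1.4% < 5%, so the approximation holds.)
pH = −log(5.02 × 10^-3) = 2.30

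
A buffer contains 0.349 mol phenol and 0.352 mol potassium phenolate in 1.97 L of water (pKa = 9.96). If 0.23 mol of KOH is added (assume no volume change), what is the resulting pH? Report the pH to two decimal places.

pH = 10.65

After neutralization: n(C6H5OH) = 0.119 mol, n(C6H5O-) = 0.582 mol.
pH = pKa + log(n_C6H5O-/n_C6H5OH) = 9.96 + log(0.582/0.119) = 9.96 + (+0.689)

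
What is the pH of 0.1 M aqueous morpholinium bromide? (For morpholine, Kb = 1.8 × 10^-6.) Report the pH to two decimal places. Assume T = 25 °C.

C4H8ONH2+ is the conjugate acid of the weak base C4H8ONH.
Ka = Kw/Kb = 1.0×10^-14 / 1.8 × 10^-6 = 5.56 × 10^-9
From the ICE table, Ka = [H+]²/(0.1 − [H+]) = 5.56 × 10^-9.
Since Ka ≪ C₀, [H+] ≈ √(Ka·C₀) = 2.36 × 10^-5 M.
Check: 0.024% ionized — well under 5%, approximation valid.
pH = −log[H+] = −log(2.36 × 10^-5) = 4.63

pH = 4.63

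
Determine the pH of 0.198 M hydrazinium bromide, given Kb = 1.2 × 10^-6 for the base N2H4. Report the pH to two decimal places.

N2H5+ is the conjugate acid of the weak base N2H4.
Ka = Kw/Kb = 1.0×10^-14 / 1.2 × 10^-6 = 8.33 × 10^-9
Ka = [H+]²/(0.198 − [H+]) = 8.33 × 10^-9
Since Ka ≪ C₀, [H+] ≈ √(Ka·C₀) = 4.06 × 10^-5 M.
([H+]/C₀ = 0.021% < 5%, so the approximation holds.)
pH = −log[H+] = −log(4.06 × 10^-5) = 4.39

pH = 4.39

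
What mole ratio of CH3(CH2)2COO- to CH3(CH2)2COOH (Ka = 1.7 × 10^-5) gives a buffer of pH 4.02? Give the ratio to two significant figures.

pKa = -log(1.7 × 10^-5) = 4.770
pH = pKa + log(r) ⇒ log(r) = 4.02 − 4.770 = -0.750
r = [CH3(CH2)2COO-]/[CH3(CH2)2COOH] = 10^(-0.750) = 0.178

ratio = 0.18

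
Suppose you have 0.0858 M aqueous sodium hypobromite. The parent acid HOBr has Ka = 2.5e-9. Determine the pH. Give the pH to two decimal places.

pH = 10.77

OBr- is the conjugate base of the weak acid HOBr.
Kb = Kw/Ka = 1.0×10^-14 / 2.5 × 10^-9 = 4.00 × 10^-6
Kb = [OH-]²/(0.0858 − [OH-]) = 4.00 × 10^-6
Assume [OH-] ≪ 0.0858: [OH-] ≈ √(4.00 × 10^-6 × 0.0858) = 5.86 × 10^-4 M
([OH-]/C₀ = 0.68% < 5%, so the approximation holds.)
pOH = 3.23, so pH = 14.00 − pOH = 10.77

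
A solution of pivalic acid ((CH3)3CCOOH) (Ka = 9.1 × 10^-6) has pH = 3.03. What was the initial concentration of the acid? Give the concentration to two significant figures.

[H+] = 10^(-3.03) = 9.33 × 10^-4 M = x
Ka = x²/(C₀ − x) ⇒ C₀ = x + x²/Ka
C₀ = 9.33 × 10^-4 + (9.33 × 10^-4)²/(9.1 × 10^-6) = 9.66 × 10^-2 M

C₀ = 9.7 × 10^-2 M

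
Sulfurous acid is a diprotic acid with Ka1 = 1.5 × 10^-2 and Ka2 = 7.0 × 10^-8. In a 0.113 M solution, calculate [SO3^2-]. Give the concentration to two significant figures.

7.0 × 10^-8 M

First ionization gives [H+] ≈ [HSO3-] = 3.43 × 10^-2 M.
Second step: Ka2 = [H+][SO3^2-]/[HSO3-] ≈ [SO3^2-] (since [H+] ≈ [HSO3-]).
So [SO3^2-] ≈ Ka2.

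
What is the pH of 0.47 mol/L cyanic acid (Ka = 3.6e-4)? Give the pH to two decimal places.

HOCN ⇌ OCN- + H+
Ka = x²/(0.47 − x) = 3.6 × 10^-4
Neglecting x in the denominator: x = √(3.6 × 10^-4 × 0.47) = 1.30 × 10^-2 M
Check: 2.8% ionized — well under 5%, approximation valid.
pH = −log[H+] = −log(1.30 × 10^-2) = 1.89

pH = 1.89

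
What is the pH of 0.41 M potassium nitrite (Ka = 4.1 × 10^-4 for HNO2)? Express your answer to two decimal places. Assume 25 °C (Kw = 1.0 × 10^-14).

pH = 8.50

NO2- is the conjugate base of the weak acid HNO2.
Kb = Kw/Ka = 1.0×10^-14 / 4.1 × 10^-4 = 2.44 × 10^-11
Kb = [OH-]²/(0.41 − [OH-]) = 2.44 × 10^-11
Assume [OH-] ≪ 0.41: [OH-] ≈ √(2.44 × 10^-11 × 0.41) = 3.16 × 10^-6 M
pOH = 5.50, so pH = 14.00 − pOH = 8.50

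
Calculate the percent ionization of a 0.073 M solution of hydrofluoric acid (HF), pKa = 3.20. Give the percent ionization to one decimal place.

8.9%

HF ⇌ F- + H+; let x = [H+] at equilibrium.
Ka = 10^(−3.20) = 6.31 × 10^-4
Ka = x²/(C₀ − x); solving the quadratic gives x = 6.48 × 10^-3 M.
Fraction ionized = 6.48 × 10^-3 / 0.073 = 0.0888 → 8.9%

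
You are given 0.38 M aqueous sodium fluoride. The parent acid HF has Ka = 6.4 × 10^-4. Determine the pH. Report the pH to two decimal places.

pH = 8.39

F- is the conjugate base of the weak acid HF.
Kb = Kw/Ka = 1.0×10^-14 / 6.4 × 10^-4 = 1.56 × 10^-11
Let x = [OH-] at equilibrium. Kb = x²/(0.38 − x).
Neglecting x in the denominator: x = √(1.56 × 10^-11 × 0.38) = 2.43 × 10^-6 M
pOH = −log(2.43 × 10^-6) = 5.61; pH = 14.00 − 5.61 = 8.39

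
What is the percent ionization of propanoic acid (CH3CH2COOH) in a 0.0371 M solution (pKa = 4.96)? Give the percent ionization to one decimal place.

CH3CH2COOH ⇌ CH3CH2COO- + H+; let x = [H+] at equilibrium.
Ka = 10^(−4.96) = 1.10 × 10^-5
x ≈ √(Ka·C₀) = √(1.10 × 10^-5 × 0.0371) = 6.39 × 10^-4 M
% ionization = x/C₀ × 100% = 6.39 × 10^-4/0.0371 × 100% = 1.7%

1.7%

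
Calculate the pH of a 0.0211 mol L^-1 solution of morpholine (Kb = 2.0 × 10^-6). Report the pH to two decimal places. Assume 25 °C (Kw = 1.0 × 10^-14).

C4H8ONH + H2O ⇌ C4H8ONH2+ + OH-
From the ICE table, Kb = x²/(0.0211 − x) = 2.0 × 10^-6.
Since Kb ≪ C₀, x ≈ √(Kb·C₀) = 2.05 × 10^-4 M.
(x/C₀ = 0.97% < 5%, so the approximation holds.)
pOH = 3.69, so pH = 14.00 − pOH = 10.31

pH = 10.31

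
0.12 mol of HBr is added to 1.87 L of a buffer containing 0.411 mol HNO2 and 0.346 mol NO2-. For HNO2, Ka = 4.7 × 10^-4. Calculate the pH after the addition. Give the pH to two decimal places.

Added H+ converts NO2- to HNO2: HNO2 → 0.531 mol, NO2- → 0.226 mol.
pKa = −log(4.7 × 10^-4) = 3.328
pH = pKa + log([A⁻]/[HA]) = 3.328 + log(0.226/0.531) = 3.328 -0.371

pH = 2.96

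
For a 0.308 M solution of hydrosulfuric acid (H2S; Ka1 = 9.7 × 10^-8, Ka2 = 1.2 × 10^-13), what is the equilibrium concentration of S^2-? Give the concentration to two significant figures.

First ionization gives [H+] ≈ [HS-] = 1.73 × 10^-4 M.
Second step: Ka2 = [H+][S^2-]/[HS-] ≈ [S^2-] (since [H+] ≈ [HS-]).
So [S^2-] ≈ Ka2.

1.2 × 10^-13 M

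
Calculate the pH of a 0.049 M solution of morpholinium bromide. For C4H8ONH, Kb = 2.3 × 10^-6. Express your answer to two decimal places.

C4H8ONH2+ is the conjugate acid of the weak base C4H8ONH.
Ka = Kw/Kb = 1.0×10^-14 / 2.3 × 10^-6 = 4.35 × 10^-9
Ka = x²/(0.049 − x) = 4.35 × 10^-9
Neglecting x in the denominator: x = √(4.35 × 10^-9 × 0.049) = 1.46 × 10^-5 M
pH = −log[H+] = −log(1.46 × 10^-5) = 4.84

pH = 4.84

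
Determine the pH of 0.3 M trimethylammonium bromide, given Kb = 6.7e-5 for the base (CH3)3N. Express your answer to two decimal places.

pH = 5.17

(CH3)3NH+ is the conjugate acid of the weak base (CH3)3N.
Ka = Kw/Kb = 1.0×10^-14 / 6.7 × 10^-5 = 1.49 × 10^-10
Ka = [H+]²/(0.3 − [H+]) = 1.49 × 10^-10
Neglecting [H+] in the denominator: [H+] = √(1.49 × 10^-10 × 0.3) = 6.69 × 10^-6 M
([H+]/C₀ = 0.0022% < 5%, so the approximation holds.)
pH = −log[H+] = −log(6.69 × 10^-6) = 5.17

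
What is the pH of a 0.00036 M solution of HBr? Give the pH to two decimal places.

HBr is a strong acid and dissociates completely, so [H+] = 0.00036 M.
pH = -log(0.00036) = 3.44

pH = 3.44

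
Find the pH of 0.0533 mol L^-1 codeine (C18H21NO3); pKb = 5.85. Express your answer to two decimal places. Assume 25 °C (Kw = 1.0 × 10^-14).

C18H21NO3 + H2O ⇌ C18H22NO3+ + OH-
Kb = 10^(−5.85) = 1.41 × 10^-6
Let x = [OH-] at equilibrium. Kb = x²/(0.0533 − x).
Assume x ≪ 0.0533: x ≈ √(1.41 × 10^-6 × 0.0533) = 2.74 × 10^-4 M
(x/C₀ = 0.51% < 5%, so the approximation holds.)
pOH = −log(2.74 × 10^-4) = 3.56; pH = 14.00 − 3.56 = 10.44

pH = 10.44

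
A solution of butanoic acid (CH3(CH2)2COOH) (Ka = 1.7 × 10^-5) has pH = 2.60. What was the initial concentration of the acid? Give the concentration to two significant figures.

C₀ = 3.7 × 10^-1 M

[H+] = 10^(-2.60) = 2.51 × 10^-3 M = x
Ka = x²/(C₀ − x) ⇒ C₀ = x + x²/Ka
C₀ = 2.51 × 10^-3 + (2.51 × 10^-3)²/(1.7 × 10^-5) = 3.73 × 10^-1 M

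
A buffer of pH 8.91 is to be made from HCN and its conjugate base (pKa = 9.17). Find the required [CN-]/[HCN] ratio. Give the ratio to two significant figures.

pH = pKa + log(r) ⇒ log(r) = 8.91 − 9.17 = -0.26
r = [CN-]/[HCN] = 10^(-0.26) = 0.55

ratio = 0.55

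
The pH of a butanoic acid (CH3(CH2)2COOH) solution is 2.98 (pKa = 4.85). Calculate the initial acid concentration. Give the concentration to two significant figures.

[H+] = 10^(-2.98) = 1.05 × 10^-3 M = x
Ka = 10^(−4.85) = 1.41 × 10^-5
Ka = x²/(C₀ − x) ⇒ C₀ = x + x²/Ka
C₀ = 1.05 × 10^-3 + (1.05 × 10^-3)²/(1.41 × 10^-5) = 7.92 × 10^-2 M

C₀ = 7.9 × 10^-2 M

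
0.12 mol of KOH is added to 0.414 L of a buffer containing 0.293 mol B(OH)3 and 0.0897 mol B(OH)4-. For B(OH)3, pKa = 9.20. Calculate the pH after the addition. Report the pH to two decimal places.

pH = 9.28

After neutralization: n(B(OH)3) = 0.173 mol, n(B(OH)4-) = 0.21 mol.
pH = pKa + log([A⁻]/[HA]) = 9.20 + log(0.21/0.173) = 9.20 +0.084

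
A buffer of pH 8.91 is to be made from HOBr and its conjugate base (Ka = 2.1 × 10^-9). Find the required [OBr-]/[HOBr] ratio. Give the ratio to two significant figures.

pKa = -log(2.1 × 10^-9) = 8.678
pH = pKa + log(r) ⇒ log(r) = 8.91 − 8.678 = +0.232
r = [OBr-]/[HOBr] = 10^(+0.232) = 1.71

ratio = 1.7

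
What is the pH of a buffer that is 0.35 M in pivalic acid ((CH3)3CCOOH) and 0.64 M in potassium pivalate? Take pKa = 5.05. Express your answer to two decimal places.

pH = 5.31

Henderson–Hasselbalch: pH = pKa + log([(CH3)3CCOO-]/[(CH3)3CCOOH]) = 5.05 + log(0.64/0.35)
pH = 5.05 + (+0.262) = 5.31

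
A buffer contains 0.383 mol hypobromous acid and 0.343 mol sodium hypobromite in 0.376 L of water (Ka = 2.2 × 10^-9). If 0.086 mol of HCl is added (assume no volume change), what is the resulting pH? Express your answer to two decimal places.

Added H+ converts OBr- to HOBr: HOBr → 0.469 mol, OBr- → 0.257 mol.
pKa = −log(2.2 × 10^-9) = 8.658
Henderson–Hasselbalch with mole ratio 0.257/0.469: pH = 8.658 + (-0.261)

pH = 8.40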